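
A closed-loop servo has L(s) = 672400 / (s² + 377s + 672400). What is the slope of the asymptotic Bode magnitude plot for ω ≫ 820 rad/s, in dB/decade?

With 0 zeros and 2 poles, the high-frequency asymptotic slope is 20 × (0 − 2) = -40 dB/decade.

-40 dB/decade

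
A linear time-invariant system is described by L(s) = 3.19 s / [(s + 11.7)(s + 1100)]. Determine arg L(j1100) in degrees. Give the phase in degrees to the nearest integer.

∠(j1100) = 90.00°
∠(j1100 + 11.7) = arctan(1100/11.7) = 89.39°
∠(j1100 + 1100) = arctan(1100/1100) = 45.00°
∠L(j1100) = 90.00° − (89.39° + 45.00°) = -44.39°

-44°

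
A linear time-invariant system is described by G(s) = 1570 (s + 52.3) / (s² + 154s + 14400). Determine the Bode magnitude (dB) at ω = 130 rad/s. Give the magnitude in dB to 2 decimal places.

20.75 dB

|j130 + 52.3| = √(130² + 52.3²) = 140.1
|(j130)² + 154(j130) + 14400| = |-2500 + j20020| = 2.018e+04
|G(j130)| = 1570 × 140.1 / 2.018e+04 = 10.904
20 log₁₀(10.904) = 20.752 dB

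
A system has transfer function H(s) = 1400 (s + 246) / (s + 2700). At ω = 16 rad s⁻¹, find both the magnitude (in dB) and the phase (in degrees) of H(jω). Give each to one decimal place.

|H| = 42.1 dB, ∠H = 3.4°

|j16 + 246| = √(16² + 246²) = 246.5
|j16 + 2700| = √(16² + 2700²) = 2700
|H(j16)| = 1400 × 246.5 / 2700 = 127.82
20 log₁₀(127.82) = 42.13 dB
∠(j16 + 246) = arctan(16/246) = 3.72°
∠(j16 + 2700) = arctan(16/2700) = 0.34°
∠H(j16) = 3.72° − 0.34° = 3.38°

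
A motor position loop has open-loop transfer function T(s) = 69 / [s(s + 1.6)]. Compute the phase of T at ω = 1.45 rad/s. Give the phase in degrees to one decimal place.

-132.2°

∠(j1.45 + 1.6) = arctan(1.45/1.6) = 42.18°
∠(j1.45) = 90.00°
∠T(j1.45) = − (42.18° + 90.00°) = -132.18°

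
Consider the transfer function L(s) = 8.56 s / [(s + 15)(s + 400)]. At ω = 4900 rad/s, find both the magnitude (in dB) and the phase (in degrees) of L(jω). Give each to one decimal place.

|j4900| = 4900
|j4900 + 15| = √(4900² + 15²) = 4900
|j4900 + 400| = √(4900² + 400²) = 4916
|L(j4900)| = 8.56 × 4900 / (4900 × 4916) = 0.0017411
20 log₁₀(0.0017411) = -55.18 dB
∠(j4900) = 90.00°
∠(j4900 + 15) = arctan(4900/15) = 89.82°
∠(j4900 + 400) = arctan(4900/400) = 85.33°
∠L(j4900) = 90.00° − (89.82° + 85.33°) = -85.16°

|L| = -55.2 dB, ∠L = -85.2°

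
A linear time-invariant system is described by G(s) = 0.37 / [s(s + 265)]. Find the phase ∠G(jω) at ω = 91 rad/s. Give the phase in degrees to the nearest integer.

-109°

∠(j91 + 265) = arctan(91/265) = 18.95°
∠(j91) = 90.00°
∠G(j91) = − (18.95° + 90.00°) = -108.95°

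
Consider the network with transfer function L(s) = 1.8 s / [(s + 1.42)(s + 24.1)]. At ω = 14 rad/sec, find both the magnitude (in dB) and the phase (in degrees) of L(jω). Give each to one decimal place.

|j14| = 14
|j14 + 1.42| = √(14² + 1.42²) = 14.07
|j14 + 24.1| = √(14² + 24.1²) = 27.87
|L(j14)| = 1.8 × 14 / (14.07 × 27.87) = 0.064253
20 log₁₀(0.064253) = -23.84 dB
∠(j14) = 90.00°
∠(j14 + 1.42) = arctan(14/1.42) = 84.21°
∠(j14 + 24.1) = arctan(14/24.1) = 30.15°
∠L(j14) = 90.00° − (84.21° + 30.15°) = -24.36°

|L| = -23.8 dB, ∠L = -24.4°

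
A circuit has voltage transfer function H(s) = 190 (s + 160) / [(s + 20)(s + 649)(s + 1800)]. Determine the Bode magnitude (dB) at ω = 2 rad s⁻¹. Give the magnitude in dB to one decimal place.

-57.8 dB

|j2 + 160| = √(2² + 160²) = 160
|j2 + 20| = √(2² + 20²) = 20.1
|j2 + 649| = √(2² + 649²) = 649
|j2 + 1800| = √(2² + 1800²) = 1800
|H(j2)| = 190 × 160 / (20.1 × 649 × 1800) = 0.0012948
20 log₁₀(0.0012948) = -57.76 dB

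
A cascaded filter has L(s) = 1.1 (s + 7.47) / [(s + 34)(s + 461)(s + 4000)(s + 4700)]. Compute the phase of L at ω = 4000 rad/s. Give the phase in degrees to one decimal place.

-168.4°

∠(j4000 + 7.47) = arctan(4000/7.47) = 89.89°
∠(j4000 + 34) = arctan(4000/34) = 89.51°
∠(j4000 + 461) = arctan(4000/461) = 83.43°
∠(j4000 + 4000) = arctan(4000/4000) = 45.00°
∠(j4000 + 4700) = arctan(4000/4700) = 40.40°
∠L(j4000) = 89.89° − (89.51° + 83.43° + 45.00° + 40.40°) = -168.45°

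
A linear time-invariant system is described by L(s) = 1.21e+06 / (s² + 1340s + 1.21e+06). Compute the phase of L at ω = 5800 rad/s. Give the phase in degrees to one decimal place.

-166.5°

∠[(j5800)² + 1340(j5800) + 1.21e+06] = ∠[-3.243e+07 + j7.772e+06] = 166.52°
∠L(j5800) = −166.52° = -166.52°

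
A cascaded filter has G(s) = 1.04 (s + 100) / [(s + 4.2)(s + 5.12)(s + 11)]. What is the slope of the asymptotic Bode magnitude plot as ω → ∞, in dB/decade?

With 1 zero and 3 poles, the high-frequency asymptotic slope is 20 × (1 − 3) = -40 dB/decade.

-40 dB/decade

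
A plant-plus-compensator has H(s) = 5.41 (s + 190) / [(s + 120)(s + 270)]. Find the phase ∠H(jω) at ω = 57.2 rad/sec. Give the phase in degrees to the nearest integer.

∠(j57.2 + 190) = arctan(57.2/190) = 16.75°
∠(j57.2 + 120) = arctan(57.2/120) = 25.49°
∠(j57.2 + 270) = arctan(57.2/270) = 11.96°
∠H(j57.2) = 16.75° − (25.49° + 11.96°) = -20.69°

-21°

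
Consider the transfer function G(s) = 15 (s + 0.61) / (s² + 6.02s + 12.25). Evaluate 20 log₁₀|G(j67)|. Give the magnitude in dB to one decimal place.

-13.0 dB

|j67 + 0.61| = √(67² + 0.61²) = 67
|(j67)² + 6.02(j67) + 12.25| = |-4476.8 + j403.34| = 4495
|G(j67)| = 15 × 67 / 4495 = 0.2236
20 log₁₀(0.2236) = -13.01 dB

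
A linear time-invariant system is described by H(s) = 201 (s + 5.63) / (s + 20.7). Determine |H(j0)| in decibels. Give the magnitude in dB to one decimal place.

34.8 dB

H(0) = 201 × 5.63 / 20.7 = 54.668
20 log₁₀(54.668) = 34.75 dB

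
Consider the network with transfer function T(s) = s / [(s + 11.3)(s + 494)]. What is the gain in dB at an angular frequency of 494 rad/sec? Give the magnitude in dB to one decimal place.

-56.9 dB

|j494| = 494
|j494 + 11.3| = √(494² + 11.3²) = 494.1
|j494 + 494| = √(494² + 494²) = 698.6
|T(j494)| = 1 × 494 / (494.1 × 698.6) = 0.001431
20 log₁₀(0.001431) = -56.89 dB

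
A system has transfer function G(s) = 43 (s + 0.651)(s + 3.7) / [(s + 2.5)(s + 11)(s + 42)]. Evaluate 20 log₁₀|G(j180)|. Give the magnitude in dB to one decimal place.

-12.7 dB

|j180 + 0.651| = √(180² + 0.651²) = 180
|j180 + 3.7| = √(180² + 3.7²) = 180
|j180 + 2.5| = √(180² + 2.5²) = 180
|j180 + 11| = √(180² + 11²) = 180.3
|j180 + 42| = √(180² + 42²) = 184.8
|G(j180)| = 43 × 180 × 180 / (180 × 180.3 × 184.8) = 0.23223
20 log₁₀(0.23223) = -12.68 dB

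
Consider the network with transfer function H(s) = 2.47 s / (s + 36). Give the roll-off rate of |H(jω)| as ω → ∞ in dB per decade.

0 dB/decade

With 1 zero and 1 pole, the high-frequency asymptotic slope is 20 × (1 − 1) = 0 dB/decade.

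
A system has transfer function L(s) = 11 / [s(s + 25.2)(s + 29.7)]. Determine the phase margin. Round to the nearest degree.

90°

Gain crossover: |L(jω)| = 1 at ω ≈ 0.0147 rad/sec.
∠L(j0.0147) = −90° − arctan(0.0147/25.2) − arctan(0.0147/29.7) ≈ -90.06°
PM = 180° + (-90.06°) = 89.94°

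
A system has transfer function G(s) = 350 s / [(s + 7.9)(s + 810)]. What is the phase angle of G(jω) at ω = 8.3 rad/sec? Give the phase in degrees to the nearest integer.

∠(j8.3) = 90.00°
∠(j8.3 + 7.9) = arctan(8.3/7.9) = 46.41°
∠(j8.3 + 810) = arctan(8.3/810) = 0.59°
∠G(j8.3) = 90.00° − (46.41° + 0.59°) = 43.00°

43 deg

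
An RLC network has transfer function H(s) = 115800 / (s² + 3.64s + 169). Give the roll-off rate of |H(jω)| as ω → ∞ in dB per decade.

With 0 zeros and 2 poles, the high-frequency asymptotic slope is 20 × (0 − 2) = -40 dB/decade.

-40 dB/decade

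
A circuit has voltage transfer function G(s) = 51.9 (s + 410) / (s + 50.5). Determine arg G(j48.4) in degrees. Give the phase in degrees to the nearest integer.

-37°

∠(j48.4 + 410) = arctan(48.4/410) = 6.73°
∠(j48.4 + 50.5) = arctan(48.4/50.5) = 43.78°
∠G(j48.4) = 6.73° − 43.78° = -37.05°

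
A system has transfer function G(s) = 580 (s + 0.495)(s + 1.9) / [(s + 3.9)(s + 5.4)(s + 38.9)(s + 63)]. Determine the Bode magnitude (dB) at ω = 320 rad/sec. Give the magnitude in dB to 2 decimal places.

|j320 + 0.495| = √(320² + 0.495²) = 320
|j320 + 1.9| = √(320² + 1.9²) = 320
|j320 + 3.9| = √(320² + 3.9²) = 320
|j320 + 5.4| = √(320² + 5.4²) = 320
|j320 + 38.9| = √(320² + 38.9²) = 322.4
|j320 + 63| = √(320² + 63²) = 326.1
|G(j320)| = 580 × 320 × 320 / (320 × 320 × 322.4 × 326.1) = 0.0055157
20 log₁₀(0.0055157) = -45.168 dB

-45.17 dB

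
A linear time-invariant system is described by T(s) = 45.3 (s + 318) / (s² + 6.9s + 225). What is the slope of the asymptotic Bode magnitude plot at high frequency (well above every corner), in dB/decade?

-20 dB/decade

With 1 zero and 2 poles, the high-frequency asymptotic slope is 20 × (1 − 2) = -20 dB/decade.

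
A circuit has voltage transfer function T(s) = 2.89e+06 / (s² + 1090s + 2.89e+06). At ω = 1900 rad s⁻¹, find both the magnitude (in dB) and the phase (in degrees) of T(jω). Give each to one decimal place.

|(j1900)² + 1090(j1900) + 2.89e+06| = |-7.2e+05 + j2.071e+06| = 2.193e+06
|T(j1900)| = 2.89e+06 / 2.193e+06 = 1.3181
20 log₁₀(1.3181) = 2.40 dB
∠[(j1900)² + 1090(j1900) + 2.89e+06] = ∠[-7.2e+05 + j2.071e+06] = 109.17°
∠T(j1900) = −109.17° = -109.17°

|T| = 2.4 dB, ∠T = -109.2 deg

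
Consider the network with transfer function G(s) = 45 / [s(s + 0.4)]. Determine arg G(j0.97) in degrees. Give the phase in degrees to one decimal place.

∠(j0.97 + 0.4) = arctan(0.97/0.4) = 67.59°
∠(j0.97) = 90.00°
∠G(j0.97) = − (67.59° + 90.00°) = -157.59°

-157.6°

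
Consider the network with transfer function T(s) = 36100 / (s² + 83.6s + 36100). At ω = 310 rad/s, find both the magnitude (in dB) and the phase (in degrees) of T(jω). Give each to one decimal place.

|(j310)² + 83.6(j310) + 36100| = |-60000 + j25916| = 6.536e+04
|T(j310)| = 36100 / 6.536e+04 = 0.55234
20 log₁₀(0.55234) = -5.16 dB
∠[(j310)² + 83.6(j310) + 36100] = ∠[-60000 + j25916] = 156.64°
∠T(j310) = −156.64° = -156.64°

|T| = -5.2 dB, ∠T = -156.6°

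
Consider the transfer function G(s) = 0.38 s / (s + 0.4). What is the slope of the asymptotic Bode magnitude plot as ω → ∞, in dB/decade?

With 1 zero and 1 pole, the high-frequency asymptotic slope is 20 × (1 − 1) = 0 dB/decade.

0 dB/decade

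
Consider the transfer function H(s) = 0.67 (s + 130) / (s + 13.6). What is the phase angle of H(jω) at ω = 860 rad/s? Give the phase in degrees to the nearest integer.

∠(j860 + 130) = arctan(860/130) = 81.40°
∠(j860 + 13.6) = arctan(860/13.6) = 89.09°
∠H(j860) = 81.40° − 89.09° = -7.69°

-8 deg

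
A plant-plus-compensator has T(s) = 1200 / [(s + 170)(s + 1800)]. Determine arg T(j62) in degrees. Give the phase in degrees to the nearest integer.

-22°

∠(j62 + 170) = arctan(62/170) = 20.04°
∠(j62 + 1800) = arctan(62/1800) = 1.97°
∠T(j62) = − (20.04° + 1.97°) = -22.01°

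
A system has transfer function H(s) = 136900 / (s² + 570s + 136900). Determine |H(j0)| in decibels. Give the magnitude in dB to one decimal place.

0.0 dB

H(0) = 136900 / 136900 = 1
20 log₁₀(1) = 0.00 dB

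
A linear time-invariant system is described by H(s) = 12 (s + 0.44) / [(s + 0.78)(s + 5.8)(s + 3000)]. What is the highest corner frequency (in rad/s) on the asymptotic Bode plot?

Break frequencies occur at each pole and zero magnitude: 0.44 rad/s, 0.78 rad/s, 5.8 rad/s, 3000 rad/s.
The highest is 3000 rad/s.

3000 rad/s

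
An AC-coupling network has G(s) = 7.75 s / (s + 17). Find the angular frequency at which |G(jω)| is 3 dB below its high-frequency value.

17 rad/s

For a single-pole high-pass, the −3 dB point is at the pole: ω = 17 rad/s.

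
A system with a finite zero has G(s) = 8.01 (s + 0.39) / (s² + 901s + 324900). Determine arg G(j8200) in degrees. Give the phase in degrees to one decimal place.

-83.7°

∠(j8200 + 0.39) = arctan(8200/0.39) = 90.00°
∠[(j8200)² + 901(j8200) + 324900] = ∠[-6.6915e+07 + j7.3882e+06] = 173.70°
∠G(j8200) = 90.00° − 173.70° = -83.70°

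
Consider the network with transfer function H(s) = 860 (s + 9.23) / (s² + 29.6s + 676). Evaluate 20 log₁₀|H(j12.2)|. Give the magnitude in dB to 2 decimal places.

26.27 dB

|j12.2 + 9.23| = √(12.2² + 9.23²) = 15.3
|(j12.2)² + 29.6(j12.2) + 676| = |527.16 + j361.12| = 639
|H(j12.2)| = 860 × 15.3 / 639 = 20.589
20 log₁₀(20.589) = 26.273 dB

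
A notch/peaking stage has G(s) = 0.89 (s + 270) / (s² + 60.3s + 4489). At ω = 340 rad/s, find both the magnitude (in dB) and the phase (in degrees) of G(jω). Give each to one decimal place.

|G| = -49.3 dB, ∠G = -118.0°

|j340 + 270| = √(340² + 270²) = 434.2
|(j340)² + 60.3(j340) + 4489| = |-1.1111e+05 + j20502| = 1.13e+05
|G(j340)| = 0.89 × 434.2 / 1.13e+05 = 0.0034199
20 log₁₀(0.0034199) = -49.32 dB
∠(j340 + 270) = arctan(340/270) = 51.55°
∠[(j340)² + 60.3(j340) + 4489] = ∠[-1.1111e+05 + j20502] = 169.55°
∠G(j340) = 51.55° − 169.55° = -118.00°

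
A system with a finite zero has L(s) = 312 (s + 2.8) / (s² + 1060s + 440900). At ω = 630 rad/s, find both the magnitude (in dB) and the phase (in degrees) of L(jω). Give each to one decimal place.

|L| = -10.6 dB, ∠L = 3.5 deg

|j630 + 2.8| = √(630² + 2.8²) = 630
|(j630)² + 1060(j630) + 440900| = |44000 + j6.678e+05| = 6.692e+05
|L(j630)| = 312 × 630 / 6.692e+05 = 0.29371
20 log₁₀(0.29371) = -10.64 dB
∠(j630 + 2.8) = arctan(630/2.8) = 89.75°
∠[(j630)² + 1060(j630) + 440900] = ∠[44000 + j6.678e+05] = 86.23°
∠L(j630) = 89.75° − 86.23° = 3.52°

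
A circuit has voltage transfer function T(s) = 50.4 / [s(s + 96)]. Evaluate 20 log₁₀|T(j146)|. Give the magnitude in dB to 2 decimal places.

|j146 + 96| = √(146² + 96²) = 174.7
|j146| = 146
|T(j146)| = 50.4 / (174.7 × 146) = 0.0019756
20 log₁₀(0.0019756) = -54.086 dB

-54.09 dB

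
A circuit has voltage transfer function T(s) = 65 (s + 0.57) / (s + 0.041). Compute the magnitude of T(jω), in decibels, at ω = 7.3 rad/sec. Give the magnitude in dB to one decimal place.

36.3 dB

|j7.3 + 0.57| = √(7.3² + 0.57²) = 7.322
|j7.3 + 0.041| = √(7.3² + 0.041²) = 7.3
|T(j7.3)| = 65 × 7.322 / 7.3 = 65.197
20 log₁₀(65.197) = 36.28 dB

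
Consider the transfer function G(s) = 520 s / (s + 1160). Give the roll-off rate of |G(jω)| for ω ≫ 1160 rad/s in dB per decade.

With 1 zero and 1 pole, the high-frequency asymptotic slope is 20 × (1 − 1) = 0 dB/decade.

0 dB/decade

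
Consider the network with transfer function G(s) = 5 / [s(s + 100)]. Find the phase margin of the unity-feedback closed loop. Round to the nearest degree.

90°

Gain crossover: |G(jω)| = 1 at ω ≈ 0.05 rad/sec.
∠G(j0.05) = −90° − arctan(0.05/100) ≈ -90.03°
PM = 180° + (-90.03°) = 89.97°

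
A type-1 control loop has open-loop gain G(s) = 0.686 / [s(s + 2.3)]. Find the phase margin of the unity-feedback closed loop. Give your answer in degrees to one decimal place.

82.7°

Gain crossover: |G(jω)| = 1 at ω ≈ 0.296 rad/s.
∠G(j0.296) = −90° − arctan(0.296/2.3) ≈ -97.33°
PM = 180° + (-97.33°) = 82.67°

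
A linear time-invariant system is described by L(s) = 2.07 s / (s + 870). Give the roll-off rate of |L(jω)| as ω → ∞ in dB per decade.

0 dB/decade

With 1 zero and 1 pole, the high-frequency asymptotic slope is 20 × (1 − 1) = 0 dB/decade.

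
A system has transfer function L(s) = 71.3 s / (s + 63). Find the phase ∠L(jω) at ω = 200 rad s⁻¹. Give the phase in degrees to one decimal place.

17.5°

∠(j200) = 90.00°
∠(j200 + 63) = arctan(200/63) = 72.52°
∠L(j200) = 90.00° − 72.52° = 17.48°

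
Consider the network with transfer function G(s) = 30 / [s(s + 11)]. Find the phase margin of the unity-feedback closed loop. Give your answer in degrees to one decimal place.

76.4 deg

Gain crossover: |G(jω)| = 1 at ω ≈ 2.65 rad s⁻¹.
∠G(j2.65) = −90° − arctan(2.65/11) ≈ -103.55°
PM = 180° + (-103.55°) = 76.45°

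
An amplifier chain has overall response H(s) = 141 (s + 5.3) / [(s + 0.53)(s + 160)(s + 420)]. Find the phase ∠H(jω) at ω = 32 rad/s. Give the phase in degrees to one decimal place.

∠(j32 + 5.3) = arctan(32/5.3) = 80.60°
∠(j32 + 0.53) = arctan(32/0.53) = 89.05°
∠(j32 + 160) = arctan(32/160) = 11.31°
∠(j32 + 420) = arctan(32/420) = 4.36°
∠H(j32) = 80.60° − (89.05° + 11.31° + 4.36°) = -24.12°

-24.1°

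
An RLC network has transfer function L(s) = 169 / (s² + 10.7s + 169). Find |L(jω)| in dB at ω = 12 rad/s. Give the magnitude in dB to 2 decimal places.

|(j12)² + 10.7(j12) + 169| = |25 + j128.4| = 130.8
|L(j12)| = 169 / 130.8 = 1.2919
20 log₁₀(1.2919) = 2.225 dB

2.22 dB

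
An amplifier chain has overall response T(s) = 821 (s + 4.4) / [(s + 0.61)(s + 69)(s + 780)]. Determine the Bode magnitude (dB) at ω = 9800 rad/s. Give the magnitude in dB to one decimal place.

-101.4 dB

|j9800 + 4.4| = √(9800² + 4.4²) = 9800
|j9800 + 0.61| = √(9800² + 0.61²) = 9800
|j9800 + 69| = √(9800² + 69²) = 9800
|j9800 + 780| = √(9800² + 780²) = 9831
|T(j9800)| = 821 × 9800 / (9800 × 9800 × 9831) = 8.5214e-06
20 log₁₀(8.5214e-06) = -101.39 dB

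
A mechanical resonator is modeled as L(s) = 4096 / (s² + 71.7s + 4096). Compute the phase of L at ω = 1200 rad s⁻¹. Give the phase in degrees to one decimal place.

-176.6 deg

∠[(j1200)² + 71.7(j1200) + 4096] = ∠[-1.4359e+06 + j86040] = 176.57°
∠L(j1200) = −176.57° = -176.57°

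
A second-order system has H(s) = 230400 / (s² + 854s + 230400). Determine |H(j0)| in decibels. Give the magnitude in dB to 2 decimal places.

0.00 dB

H(0) = 230400 / 230400 = 1
20 log₁₀(1) = 0.000 dB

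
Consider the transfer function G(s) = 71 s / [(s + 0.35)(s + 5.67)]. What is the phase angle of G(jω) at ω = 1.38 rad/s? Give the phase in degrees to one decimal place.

∠(j1.38) = 90.00°
∠(j1.38 + 0.35) = arctan(1.38/0.35) = 75.77°
∠(j1.38 + 5.67) = arctan(1.38/5.67) = 13.68°
∠G(j1.38) = 90.00° − (75.77° + 13.68°) = 0.55°

0.6°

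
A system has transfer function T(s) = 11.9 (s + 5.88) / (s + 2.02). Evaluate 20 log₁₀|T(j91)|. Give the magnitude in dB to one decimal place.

|j91 + 5.88| = √(91² + 5.88²) = 91.19
|j91 + 2.02| = √(91² + 2.02²) = 91.02
|T(j91)| = 11.9 × 91.19 / 91.02 = 11.922
20 log₁₀(11.922) = 21.53 dB

21.5 dB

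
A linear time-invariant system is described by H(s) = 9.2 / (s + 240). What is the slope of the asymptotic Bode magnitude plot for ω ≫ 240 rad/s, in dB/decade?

With 0 zeros and 1 pole, the high-frequency asymptotic slope is 20 × (0 − 1) = -20 dB/decade.

-20 dB/decade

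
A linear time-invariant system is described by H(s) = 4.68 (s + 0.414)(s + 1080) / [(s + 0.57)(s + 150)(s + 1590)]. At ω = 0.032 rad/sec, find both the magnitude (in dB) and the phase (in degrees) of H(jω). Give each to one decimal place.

|H| = -36.2 dB, ∠H = 1.2°

|j0.032 + 0.414| = √(0.032² + 0.414²) = 0.4152
|j0.032 + 1080| = √(0.032² + 1080²) = 1080
|j0.032 + 0.57| = √(0.032² + 0.57²) = 0.5709
|j0.032 + 150| = √(0.032² + 150²) = 150
|j0.032 + 1590| = √(0.032² + 1590²) = 1590
|H(j0.032)| = 4.68 × 0.4152 × 1080 / (0.5709 × 150 × 1590) = 0.015414
20 log₁₀(0.015414) = -36.24 dB
∠(j0.032 + 0.414) = arctan(0.032/0.414) = 4.42°
∠(j0.032 + 1080) = arctan(0.032/1080) = 0.00°
∠(j0.032 + 0.57) = arctan(0.032/0.57) = 3.21°
∠(j0.032 + 150) = arctan(0.032/150) = 0.01°
∠(j0.032 + 1590) = arctan(0.032/1590) = 0.00°
∠H(j0.032) = 4.42° + 0.00° − (3.21° + 0.01° + 0.00°) = 1.19°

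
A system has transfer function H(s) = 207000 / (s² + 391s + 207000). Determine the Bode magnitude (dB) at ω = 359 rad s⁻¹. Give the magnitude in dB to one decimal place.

|(j359)² + 391(j359) + 207000| = |78119 + j1.4037e+05| = 1.606e+05
|H(j359)| = 207000 / 1.606e+05 = 1.2886
20 log₁₀(1.2886) = 2.20 dB

2.2 dB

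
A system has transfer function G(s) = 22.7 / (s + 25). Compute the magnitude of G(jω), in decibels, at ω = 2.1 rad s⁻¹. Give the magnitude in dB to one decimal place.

-0.9 dB

|j2.1 + 25| = √(2.1² + 25²) = 25.09
|G(j2.1)| = 22.7 / 25.09 = 0.90481
20 log₁₀(0.90481) = -0.87 dB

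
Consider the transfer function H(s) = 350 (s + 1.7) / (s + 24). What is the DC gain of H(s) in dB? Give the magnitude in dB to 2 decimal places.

27.89 dB

H(0) = 350 × 1.7 / 24 = 24.792
20 log₁₀(24.792) = 27.886 dB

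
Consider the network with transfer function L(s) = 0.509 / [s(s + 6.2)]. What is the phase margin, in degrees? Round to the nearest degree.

89 deg

Gain crossover: |L(jω)| = 1 at ω ≈ 0.0821 rad/s.
∠L(j0.0821) = −90° − arctan(0.0821/6.2) ≈ -90.76°
PM = 180° + (-90.76°) = 89.24°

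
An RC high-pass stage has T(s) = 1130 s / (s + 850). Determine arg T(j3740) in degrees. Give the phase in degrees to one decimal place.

∠(j3740) = 90.00°
∠(j3740 + 850) = arctan(3740/850) = 77.20°
∠T(j3740) = 90.00° − 77.20° = 12.80°

12.8°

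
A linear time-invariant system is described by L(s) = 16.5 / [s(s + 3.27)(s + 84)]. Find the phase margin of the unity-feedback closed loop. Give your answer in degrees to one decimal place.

88.9°

Gain crossover: |L(jω)| = 1 at ω ≈ 0.0601 rad/sec.
∠L(j0.0601) = −90° − arctan(0.0601/3.27) − arctan(0.0601/84) ≈ -91.09°
PM = 180° + (-91.09°) = 88.91°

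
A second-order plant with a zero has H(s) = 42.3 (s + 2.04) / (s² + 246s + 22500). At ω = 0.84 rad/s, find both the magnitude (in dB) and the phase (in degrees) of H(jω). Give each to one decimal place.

|H| = -47.6 dB, ∠H = 21.9 deg

|j0.84 + 2.04| = √(0.84² + 2.04²) = 2.206
|(j0.84)² + 246(j0.84) + 22500| = |22499 + j206.64| = 2.25e+04
|H(j0.84)| = 42.3 × 2.206 / 2.25e+04 = 0.0041476
20 log₁₀(0.0041476) = -47.64 dB
∠(j0.84 + 2.04) = arctan(0.84/2.04) = 22.38°
∠[(j0.84)² + 246(j0.84) + 22500] = ∠[22499 + j206.64] = 0.53°
∠H(j0.84) = 22.38° − 0.53° = 21.85°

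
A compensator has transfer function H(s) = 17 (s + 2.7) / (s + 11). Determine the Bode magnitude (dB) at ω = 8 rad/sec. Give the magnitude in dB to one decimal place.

|j8 + 2.7| = √(8² + 2.7²) = 8.443
|j8 + 11| = √(8² + 11²) = 13.6
|H(j8)| = 17 × 8.443 / 13.6 = 10.553
20 log₁₀(10.553) = 20.47 dB

20.5 dB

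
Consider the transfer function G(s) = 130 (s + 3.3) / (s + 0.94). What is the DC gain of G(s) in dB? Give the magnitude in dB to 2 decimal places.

G(0) = 130 × 3.3 / 0.94 = 456.38
20 log₁₀(456.38) = 53.187 dB

53.19 dB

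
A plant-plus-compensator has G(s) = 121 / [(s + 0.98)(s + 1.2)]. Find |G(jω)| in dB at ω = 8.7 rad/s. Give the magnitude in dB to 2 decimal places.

3.94 dB

|j8.7 + 0.98| = √(8.7² + 0.98²) = 8.755
|j8.7 + 1.2| = √(8.7² + 1.2²) = 8.782
|G(j8.7)| = 121 / (8.755 × 8.782) = 1.5737
20 log₁₀(1.5737) = 3.938 dB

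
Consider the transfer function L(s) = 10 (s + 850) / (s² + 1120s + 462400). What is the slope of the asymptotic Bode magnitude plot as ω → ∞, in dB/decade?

With 1 zero and 2 poles, the high-frequency asymptotic slope is 20 × (1 − 2) = -20 dB/decade.

-20 dB/decade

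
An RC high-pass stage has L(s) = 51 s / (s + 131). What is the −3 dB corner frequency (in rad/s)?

131 rad/s

For a single-pole high-pass, the −3 dB point is at the pole: ω = 131 rad/s.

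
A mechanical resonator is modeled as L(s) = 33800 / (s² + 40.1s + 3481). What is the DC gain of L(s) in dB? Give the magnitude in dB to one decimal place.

L(0) = 33800 / 3481 = 9.7099
20 log₁₀(9.7099) = 19.74 dB

19.7 dB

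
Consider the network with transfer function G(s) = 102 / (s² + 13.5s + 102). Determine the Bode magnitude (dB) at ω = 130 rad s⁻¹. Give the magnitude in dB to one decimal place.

-44.4 dB

|(j130)² + 13.5(j130) + 102| = |-16798 + j1755| = 1.689e+04
|G(j130)| = 102 / 1.689e+04 = 0.0060393
20 log₁₀(0.0060393) = -44.38 dB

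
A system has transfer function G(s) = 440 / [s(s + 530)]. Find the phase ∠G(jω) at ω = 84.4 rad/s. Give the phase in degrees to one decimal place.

∠(j84.4 + 530) = arctan(84.4/530) = 9.05°
∠(j84.4) = 90.00°
∠G(j84.4) = − (9.05° + 90.00°) = -99.05°

-99.0 deg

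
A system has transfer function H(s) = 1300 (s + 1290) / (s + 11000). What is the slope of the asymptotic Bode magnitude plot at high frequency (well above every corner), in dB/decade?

With 1 zero and 1 pole, the high-frequency asymptotic slope is 20 × (1 − 1) = 0 dB/decade.

0 dB/decade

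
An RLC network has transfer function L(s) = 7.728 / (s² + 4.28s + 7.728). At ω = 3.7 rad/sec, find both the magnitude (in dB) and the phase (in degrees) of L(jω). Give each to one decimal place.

|L| = -6.8 dB, ∠L = -110.6 deg

|(j3.7)² + 4.28(j3.7) + 7.728| = |-5.962 + j15.836| = 16.92
|L(j3.7)| = 7.728 / 16.92 = 0.45671
20 log₁₀(0.45671) = -6.81 dB
∠[(j3.7)² + 4.28(j3.7) + 7.728] = ∠[-5.962 + j15.836] = 110.63°
∠L(j3.7) = −110.63° = -110.63°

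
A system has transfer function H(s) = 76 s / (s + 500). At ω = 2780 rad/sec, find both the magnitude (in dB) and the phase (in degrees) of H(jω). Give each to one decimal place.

|H| = 37.5 dB, ∠H = 10.2°

|j2780| = 2780
|j2780 + 500| = √(2780² + 500²) = 2825
|H(j2780)| = 76 × 2780 / 2825 = 74.8
20 log₁₀(74.8) = 37.48 dB
∠(j2780) = 90.00°
∠(j2780 + 500) = arctan(2780/500) = 79.80°
∠H(j2780) = 90.00° − 79.80° = 10.20°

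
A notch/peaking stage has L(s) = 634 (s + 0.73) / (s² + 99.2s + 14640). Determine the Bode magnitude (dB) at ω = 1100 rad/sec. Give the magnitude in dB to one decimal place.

|j1100 + 0.73| = √(1100² + 0.73²) = 1100
|(j1100)² + 99.2(j1100) + 14640| = |-1.1954e+06 + j1.0912e+05| = 1.2e+06
|L(j1100)| = 634 × 1100 / 1.2e+06 = 0.58101
20 log₁₀(0.58101) = -4.72 dB

-4.7 dB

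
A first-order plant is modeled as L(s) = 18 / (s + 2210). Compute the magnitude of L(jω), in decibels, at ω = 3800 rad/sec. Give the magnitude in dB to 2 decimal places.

|j3800 + 2210| = √(3800² + 2210²) = 4396
|L(j3800)| = 18 / 4396 = 0.0040947
20 log₁₀(0.0040947) = -47.756 dB

-47.76 dB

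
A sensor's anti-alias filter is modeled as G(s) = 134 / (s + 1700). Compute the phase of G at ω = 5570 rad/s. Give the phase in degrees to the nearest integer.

-73°

∠(j5570 + 1700) = arctan(5570/1700) = 73.03°
∠G(j5570) = −73.03° = -73.03°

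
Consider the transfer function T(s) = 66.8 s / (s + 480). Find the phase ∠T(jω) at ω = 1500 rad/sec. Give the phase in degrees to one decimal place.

17.7 deg

∠(j1500) = 90.00°
∠(j1500 + 480) = arctan(1500/480) = 72.26°
∠T(j1500) = 90.00° − 72.26° = 17.74°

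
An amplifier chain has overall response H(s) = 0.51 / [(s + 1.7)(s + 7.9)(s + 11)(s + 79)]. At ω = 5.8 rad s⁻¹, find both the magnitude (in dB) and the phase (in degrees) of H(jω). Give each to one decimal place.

|H| = -101.2 dB, ∠H = -141.9 deg

|j5.8 + 1.7| = √(5.8² + 1.7²) = 6.044
|j5.8 + 7.9| = √(5.8² + 7.9²) = 9.801
|j5.8 + 11| = √(5.8² + 11²) = 12.44
|j5.8 + 79| = √(5.8² + 79²) = 79.21
|H(j5.8)| = 0.51 / (6.044 × 9.801 × 12.44 × 79.21) = 8.7406e-06
20 log₁₀(8.7406e-06) = -101.17 dB
∠(j5.8 + 1.7) = arctan(5.8/1.7) = 73.66°
∠(j5.8 + 7.9) = arctan(5.8/7.9) = 36.29°
∠(j5.8 + 11) = arctan(5.8/11) = 27.80°
∠(j5.8 + 79) = arctan(5.8/79) = 4.20°
∠H(j5.8) = − (73.66° + 36.29° + 27.80° + 4.20°) = -141.95°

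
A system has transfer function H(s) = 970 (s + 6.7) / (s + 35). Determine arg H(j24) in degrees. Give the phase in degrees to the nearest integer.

40 deg

∠(j24 + 6.7) = arctan(24/6.7) = 74.40°
∠(j24 + 35) = arctan(24/35) = 34.44°
∠H(j24) = 74.40° − 34.44° = 39.96°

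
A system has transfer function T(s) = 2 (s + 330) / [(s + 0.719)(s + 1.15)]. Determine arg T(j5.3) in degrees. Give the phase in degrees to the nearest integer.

-159°

∠(j5.3 + 330) = arctan(5.3/330) = 0.92°
∠(j5.3 + 0.719) = arctan(5.3/0.719) = 82.27°
∠(j5.3 + 1.15) = arctan(5.3/1.15) = 77.76°
∠T(j5.3) = 0.92° − (82.27° + 77.76°) = -159.11°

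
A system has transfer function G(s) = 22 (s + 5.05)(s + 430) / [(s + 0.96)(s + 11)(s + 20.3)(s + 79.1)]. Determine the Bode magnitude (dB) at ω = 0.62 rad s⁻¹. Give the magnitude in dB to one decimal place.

7.5 dB

|j0.62 + 5.05| = √(0.62² + 5.05²) = 5.088
|j0.62 + 430| = √(0.62² + 430²) = 430
|j0.62 + 0.96| = √(0.62² + 0.96²) = 1.143
|j0.62 + 11| = √(0.62² + 11²) = 11.02
|j0.62 + 20.3| = √(0.62² + 20.3²) = 20.31
|j0.62 + 79.1| = √(0.62² + 79.1²) = 79.1
|G(j0.62)| = 22 × 5.088 × 430 / (1.143 × 11.02 × 20.31 × 79.1) = 2.3795
20 log₁₀(2.3795) = 7.53 dB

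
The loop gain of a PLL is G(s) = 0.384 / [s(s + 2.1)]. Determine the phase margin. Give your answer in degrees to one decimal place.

85.0°

Gain crossover: |G(jω)| = 1 at ω ≈ 0.182 rad/s.
∠G(j0.182) = −90° − arctan(0.182/2.1) ≈ -94.96°
PM = 180° + (-94.96°) = 85.04°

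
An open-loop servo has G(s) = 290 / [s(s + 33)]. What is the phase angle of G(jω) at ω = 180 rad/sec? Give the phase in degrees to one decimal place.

∠(j180 + 33) = arctan(180/33) = 79.61°
∠(j180) = 90.00°
∠G(j180) = − (79.61° + 90.00°) = -169.61°

-169.6 deg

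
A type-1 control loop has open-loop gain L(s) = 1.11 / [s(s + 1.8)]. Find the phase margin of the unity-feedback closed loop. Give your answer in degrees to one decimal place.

72.0 deg

Gain crossover: |L(jω)| = 1 at ω ≈ 0.586 rad/s.
∠L(j0.586) = −90° − arctan(0.586/1.8) ≈ -108.04°
PM = 180° + (-108.04°) = 71.96°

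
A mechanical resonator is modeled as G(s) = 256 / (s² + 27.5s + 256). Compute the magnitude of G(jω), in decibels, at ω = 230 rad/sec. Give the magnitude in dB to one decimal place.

|(j230)² + 27.5(j230) + 256| = |-52644 + j6325| = 5.302e+04
|G(j230)| = 256 / 5.302e+04 = 0.0048281
20 log₁₀(0.0048281) = -46.32 dB

-46.3 dB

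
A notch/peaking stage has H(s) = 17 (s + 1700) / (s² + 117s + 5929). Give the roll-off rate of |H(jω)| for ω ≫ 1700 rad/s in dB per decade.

-20 dB/decade

With 1 zero and 2 poles, the high-frequency asymptotic slope is 20 × (1 − 2) = -20 dB/decade.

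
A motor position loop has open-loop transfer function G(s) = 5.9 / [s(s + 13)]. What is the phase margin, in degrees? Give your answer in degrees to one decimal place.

88.0°

Gain crossover: |G(jω)| = 1 at ω ≈ 0.454 rad s⁻¹.
∠G(j0.454) = −90° − arctan(0.454/13) ≈ -92.00°
PM = 180° + (-92.00°) = 88.00°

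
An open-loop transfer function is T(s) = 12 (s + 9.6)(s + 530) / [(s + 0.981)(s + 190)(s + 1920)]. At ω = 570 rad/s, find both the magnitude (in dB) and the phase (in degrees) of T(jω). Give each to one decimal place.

|T| = -42.2 dB, ∠T = -41.9°

|j570 + 9.6| = √(570² + 9.6²) = 570.1
|j570 + 530| = √(570² + 530²) = 778.3
|j570 + 0.981| = √(570² + 0.981²) = 570
|j570 + 190| = √(570² + 190²) = 600.8
|j570 + 1920| = √(570² + 1920²) = 2003
|T(j570)| = 12 × 570.1 × 778.3 / (570 × 600.8 × 2003) = 0.0077627
20 log₁₀(0.0077627) = -42.20 dB
∠(j570 + 9.6) = arctan(570/9.6) = 89.04°
∠(j570 + 530) = arctan(570/530) = 47.08°
∠(j570 + 0.981) = arctan(570/0.981) = 89.90°
∠(j570 + 190) = arctan(570/190) = 71.57°
∠(j570 + 1920) = arctan(570/1920) = 16.53°
∠T(j570) = 89.04° + 47.08° − (89.90° + 71.57° + 16.53°) = -41.88°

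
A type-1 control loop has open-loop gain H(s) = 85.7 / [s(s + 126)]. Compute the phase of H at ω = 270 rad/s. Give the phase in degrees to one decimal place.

∠(j270 + 126) = arctan(270/126) = 64.98°
∠(j270) = 90.00°
∠H(j270) = − (64.98° + 90.00°) = -154.98°

-155.0°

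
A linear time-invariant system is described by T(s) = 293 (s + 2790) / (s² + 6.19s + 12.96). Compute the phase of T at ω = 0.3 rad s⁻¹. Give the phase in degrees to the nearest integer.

-8°

∠(j0.3 + 2790) = arctan(0.3/2790) = 0.01°
∠[(j0.3)² + 6.19(j0.3) + 12.96] = ∠[12.87 + j1.857] = 8.21°
∠T(j0.3) = 0.01° − 8.21° = -8.20°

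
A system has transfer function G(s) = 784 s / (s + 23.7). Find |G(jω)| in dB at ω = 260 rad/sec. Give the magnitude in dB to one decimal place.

57.9 dB

|j260| = 260
|j260 + 23.7| = √(260² + 23.7²) = 261.1
|G(j260)| = 784 × 260 / 261.1 = 780.76
20 log₁₀(780.76) = 57.85 dB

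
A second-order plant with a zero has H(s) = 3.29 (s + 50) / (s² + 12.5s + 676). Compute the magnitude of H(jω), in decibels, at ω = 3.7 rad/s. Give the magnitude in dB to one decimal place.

-12.1 dB

|j3.7 + 50| = √(3.7² + 50²) = 50.14
|(j3.7)² + 12.5(j3.7) + 676| = |662.31 + j46.25| = 663.9
|H(j3.7)| = 3.29 × 50.14 / 663.9 = 0.24845
20 log₁₀(0.24845) = -12.10 dB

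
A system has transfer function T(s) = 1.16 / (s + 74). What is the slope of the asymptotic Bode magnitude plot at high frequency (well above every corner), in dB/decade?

With 0 zeros and 1 pole, the high-frequency asymptotic slope is 20 × (0 − 1) = -20 dB/decade.

-20 dB/decade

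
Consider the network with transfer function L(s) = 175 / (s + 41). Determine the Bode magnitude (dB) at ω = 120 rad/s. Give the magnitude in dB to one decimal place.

2.8 dB

|j120 + 41| = √(120² + 41²) = 126.8
|L(j120)| = 175 / 126.8 = 1.38
20 log₁₀(1.38) = 2.80 dB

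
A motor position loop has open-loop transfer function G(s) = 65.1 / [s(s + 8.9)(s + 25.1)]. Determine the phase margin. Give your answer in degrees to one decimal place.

Gain crossover: |G(jω)| = 1 at ω ≈ 0.291 rad/s.
∠G(j0.291) = −90° − arctan(0.291/8.9) − arctan(0.291/25.1) ≈ -92.54°
PM = 180° + (-92.54°) = 87.46°

87.5°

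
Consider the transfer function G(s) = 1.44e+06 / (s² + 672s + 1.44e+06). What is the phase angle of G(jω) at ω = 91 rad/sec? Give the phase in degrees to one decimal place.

-2.4°

∠[(j91)² + 672(j91) + 1.44e+06] = ∠[1.4317e+06 + j61152] = 2.45°
∠G(j91) = −2.45° = -2.45°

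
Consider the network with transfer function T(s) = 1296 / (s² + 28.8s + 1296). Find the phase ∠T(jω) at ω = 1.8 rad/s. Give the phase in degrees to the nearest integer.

-2°

∠[(j1.8)² + 28.8(j1.8) + 1296] = ∠[1292.8 + j51.84] = 2.30°
∠T(j1.8) = −2.30° = -2.30°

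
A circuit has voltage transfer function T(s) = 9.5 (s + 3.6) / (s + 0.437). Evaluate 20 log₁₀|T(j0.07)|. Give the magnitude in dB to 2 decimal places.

|j0.07 + 3.6| = √(0.07² + 3.6²) = 3.601
|j0.07 + 0.437| = √(0.07² + 0.437²) = 0.4426
|T(j0.07)| = 9.5 × 3.601 / 0.4426 = 77.29
20 log₁₀(77.29) = 37.763 dB

37.76 dB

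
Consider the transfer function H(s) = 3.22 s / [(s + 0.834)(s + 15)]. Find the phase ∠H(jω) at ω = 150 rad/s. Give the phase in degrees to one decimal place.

-84.0 deg

∠(j150) = 90.00°
∠(j150 + 0.834) = arctan(150/0.834) = 89.68°
∠(j150 + 15) = arctan(150/15) = 84.29°
∠H(j150) = 90.00° − (89.68° + 84.29°) = -83.97°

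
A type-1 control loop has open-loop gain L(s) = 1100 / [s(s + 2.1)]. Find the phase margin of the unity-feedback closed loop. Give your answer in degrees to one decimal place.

Gain crossover: |L(jω)| = 1 at ω ≈ 33.1 rad/s.
∠L(j33.1) = −90° − arctan(33.1/2.1) ≈ -176.37°
PM = 180° + (-176.37°) = 3.63°

3.6°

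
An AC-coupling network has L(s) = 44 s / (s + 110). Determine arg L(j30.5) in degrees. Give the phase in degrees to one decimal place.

∠(j30.5) = 90.00°
∠(j30.5 + 110) = arctan(30.5/110) = 15.50°
∠L(j30.5) = 90.00° − 15.50° = 74.50°

74.5 deg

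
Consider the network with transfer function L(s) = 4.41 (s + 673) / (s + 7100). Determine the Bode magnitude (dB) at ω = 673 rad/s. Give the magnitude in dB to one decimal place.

|j673 + 673| = √(673² + 673²) = 951.8
|j673 + 7100| = √(673² + 7100²) = 7132
|L(j673)| = 4.41 × 951.8 / 7132 = 0.58853
20 log₁₀(0.58853) = -4.60 dB

-4.6 dB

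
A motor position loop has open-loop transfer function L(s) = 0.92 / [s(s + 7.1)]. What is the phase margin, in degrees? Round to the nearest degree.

89 deg

Gain crossover: |L(jω)| = 1 at ω ≈ 0.13 rad s⁻¹.
∠L(j0.13) = −90° − arctan(0.13/7.1) ≈ -91.05°
PM = 180° + (-91.05°) = 88.95°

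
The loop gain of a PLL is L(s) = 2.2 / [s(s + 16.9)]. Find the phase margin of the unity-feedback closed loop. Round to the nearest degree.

Gain crossover: |L(jω)| = 1 at ω ≈ 0.13 rad/s.
∠L(j0.13) = −90° − arctan(0.13/16.9) ≈ -90.44°
PM = 180° + (-90.44°) = 89.56°

90°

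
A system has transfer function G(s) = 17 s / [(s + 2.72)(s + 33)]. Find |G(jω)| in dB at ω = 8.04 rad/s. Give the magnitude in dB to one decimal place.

-6.5 dB

|j8.04| = 8.04
|j8.04 + 2.72| = √(8.04² + 2.72²) = 8.488
|j8.04 + 33| = √(8.04² + 33²) = 33.97
|G(j8.04)| = 17 × 8.04 / (8.488 × 33.97) = 0.47411
20 log₁₀(0.47411) = -6.48 dB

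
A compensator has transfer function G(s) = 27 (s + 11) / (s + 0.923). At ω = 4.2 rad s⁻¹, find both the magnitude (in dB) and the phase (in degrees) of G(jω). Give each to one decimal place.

|G| = 37.4 dB, ∠G = -56.7 deg

|j4.2 + 11| = √(4.2² + 11²) = 11.77
|j4.2 + 0.923| = √(4.2² + 0.923²) = 4.3
|G(j4.2)| = 27 × 11.77 / 4.3 = 73.929
20 log₁₀(73.929) = 37.38 dB
∠(j4.2 + 11) = arctan(4.2/11) = 20.90°
∠(j4.2 + 0.923) = arctan(4.2/0.923) = 77.61°
∠G(j4.2) = 20.90° − 77.61° = -56.71°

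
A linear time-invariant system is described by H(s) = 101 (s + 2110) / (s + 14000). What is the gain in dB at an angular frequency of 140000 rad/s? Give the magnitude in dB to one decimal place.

40.0 dB

|j140000 + 2110| = √(140000² + 2110²) = 1.4e+05
|j140000 + 14000| = √(140000² + 14000²) = 1.407e+05
|H(j140000)| = 101 × 1.4e+05 / 1.407e+05 = 100.51
20 log₁₀(100.51) = 40.04 dB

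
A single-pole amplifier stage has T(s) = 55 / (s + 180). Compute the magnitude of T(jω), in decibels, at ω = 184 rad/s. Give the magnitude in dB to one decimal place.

-13.4 dB

|j184 + 180| = √(184² + 180²) = 257.4
|T(j184)| = 55 / 257.4 = 0.21367
20 log₁₀(0.21367) = -13.40 dB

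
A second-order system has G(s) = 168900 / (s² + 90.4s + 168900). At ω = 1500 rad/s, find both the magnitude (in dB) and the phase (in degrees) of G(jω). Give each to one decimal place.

|G| = -21.8 dB, ∠G = -176.3°

|(j1500)² + 90.4(j1500) + 168900| = |-2.0811e+06 + j1.356e+05| = 2.086e+06
|G(j1500)| = 168900 / 2.086e+06 = 0.080987
20 log₁₀(0.080987) = -21.83 dB
∠[(j1500)² + 90.4(j1500) + 168900] = ∠[-2.0811e+06 + j1.356e+05] = 176.27°
∠G(j1500) = −176.27° = -176.27°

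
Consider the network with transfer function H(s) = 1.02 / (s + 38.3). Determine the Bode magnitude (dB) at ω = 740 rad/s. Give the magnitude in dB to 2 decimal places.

-57.22 dB

|j740 + 38.3| = √(740² + 38.3²) = 741
|H(j740)| = 1.02 / 741 = 0.0013765
20 log₁₀(0.0013765) = -57.224 dB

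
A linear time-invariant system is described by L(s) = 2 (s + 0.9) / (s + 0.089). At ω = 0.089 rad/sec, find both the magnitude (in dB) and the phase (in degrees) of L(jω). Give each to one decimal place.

|L| = 23.1 dB, ∠L = -39.4 deg

|j0.089 + 0.9| = √(0.089² + 0.9²) = 0.9044
|j0.089 + 0.089| = √(0.089² + 0.089²) = 0.1259
|L(j0.089)| = 2 × 0.9044 / 0.1259 = 14.371
20 log₁₀(14.371) = 23.15 dB
∠(j0.089 + 0.9) = arctan(0.089/0.9) = 5.65°
∠(j0.089 + 0.089) = arctan(0.089/0.089) = 45.00°
∠L(j0.089) = 5.65° − 45.00° = -39.35°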